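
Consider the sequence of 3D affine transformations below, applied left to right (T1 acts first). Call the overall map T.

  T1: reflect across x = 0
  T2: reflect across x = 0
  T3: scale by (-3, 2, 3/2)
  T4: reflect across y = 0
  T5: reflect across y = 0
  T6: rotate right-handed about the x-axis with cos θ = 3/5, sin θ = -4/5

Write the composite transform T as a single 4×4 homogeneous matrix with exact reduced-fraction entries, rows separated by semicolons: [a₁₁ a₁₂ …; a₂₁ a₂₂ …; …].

T = [-3 0 0 0; 0 6/5 6/5 0; 0 -8/5 9/10 0; 0 0 0 1]

T1 = [-1 0 0 0; 0 1 0 0; 0 0 1 0; 0 0 0 1]
T2·T1 = [1 0 0 0; 0 1 0 0; 0 0 1 0; 0 0 0 1]
T3·…·T1 = [-3 0 0 0; 0 2 0 0; 0 0 3/2 0; 0 0 0 1]
T4·…·T1 = [-3 0 0 0; 0 -2 0 0; 0 0 3/2 0; 0 0 0 1]
T5·…·T1 = [-3 0 0 0; 0 2 0 0; 0 0 3/2 0; 0 0 0 1]
T6·…·T1 = [-3 0 0 0; 0 6/5 6/5 0; 0 -8/5 9/10 0; 0 0 0 1]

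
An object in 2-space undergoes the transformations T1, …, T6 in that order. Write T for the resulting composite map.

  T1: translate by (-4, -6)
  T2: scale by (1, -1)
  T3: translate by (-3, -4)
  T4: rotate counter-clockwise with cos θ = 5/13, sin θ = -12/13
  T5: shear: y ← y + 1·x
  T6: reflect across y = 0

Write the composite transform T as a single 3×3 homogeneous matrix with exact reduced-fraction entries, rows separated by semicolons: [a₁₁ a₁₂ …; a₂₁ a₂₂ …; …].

T = [5/13 -12/13 -11/13; 7/13 17/13 -83/13; 0 0 1]

T1 = [1 0 -4; 0 1 -6; 0 0 1]
T2·T1 = [1 0 -4; 0 -1 6; 0 0 1]
T3·…·T1 = [1 0 -7; 0 -1 2; 0 0 1]
T4·…·T1 = [5/13 -12/13 -11/13; -12/13 -5/13 94/13; 0 0 1]
T5·…·T1 = [5/13 -12/13 -11/13; -7/13 -17/13 83/13; 0 0 1]
T6·…·T1 = [5/13 -12/13 -11/13; 7/13 17/13 -83/13; 0 0 1]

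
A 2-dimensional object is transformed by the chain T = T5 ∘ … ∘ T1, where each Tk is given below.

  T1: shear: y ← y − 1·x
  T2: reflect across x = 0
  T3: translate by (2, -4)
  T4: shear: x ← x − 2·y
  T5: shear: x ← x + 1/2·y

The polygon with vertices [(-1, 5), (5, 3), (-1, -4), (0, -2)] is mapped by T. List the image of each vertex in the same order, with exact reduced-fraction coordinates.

T1 shear: y ← y − 1·x: (-1, 5) → (-1, 6); (5, 3) → (5, -2); (-1, -4) → (-1, -3); (0, -2) → (0, -2)
T2 reflect across x = 0: (-1, 6) → (1, 6); (5, -2) → (-5, -2); (-1, -3) → (1, -3); (0, -2) → (0, -2)
T3 translate by (2, -4): (1, 6) → (3, 2); (-5, -2) → (-3, -6); (1, -3) → (3, -7); (0, -2) → (2, -6)
T4 shear: x ← x − 2·y: (3, 2) → (-1, 2); (-3, -6) → (9, -6); (3, -7) → (17, -7); (2, -6) → (14, -6)
T5 shear: x ← x + 1/2·y: (-1, 2) → (0, 2); (9, -6) → (6, -6); (17, -7) → (27/2, -7); (14, -6) → (11, -6)

image vertices: (0, 2), (6, -6), (27/2, -7), (11, -6)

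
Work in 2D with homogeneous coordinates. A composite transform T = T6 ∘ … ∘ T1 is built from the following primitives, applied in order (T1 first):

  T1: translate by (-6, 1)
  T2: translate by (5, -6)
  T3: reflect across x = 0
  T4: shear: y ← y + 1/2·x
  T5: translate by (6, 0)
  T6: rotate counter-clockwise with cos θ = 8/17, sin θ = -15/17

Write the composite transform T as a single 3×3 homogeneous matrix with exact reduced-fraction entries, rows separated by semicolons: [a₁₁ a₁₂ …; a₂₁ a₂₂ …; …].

T1 = [1 0 -6; 0 1 1; 0 0 1]
T2·T1 = [1 0 -1; 0 1 -5; 0 0 1]
T3·…·T1 = [-1 0 1; 0 1 -5; 0 0 1]
T4·…·T1 = [-1 0 1; -1/2 1 -9/2; 0 0 1]
T5·…·T1 = [-1 0 7; -1/2 1 -9/2; 0 0 1]
T6·…·T1 = [-31/34 15/17 -23/34; 11/17 8/17 -141/17; 0 0 1]

T = [-31/34 15/17 -23/34; 11/17 8/17 -141/17; 0 0 1]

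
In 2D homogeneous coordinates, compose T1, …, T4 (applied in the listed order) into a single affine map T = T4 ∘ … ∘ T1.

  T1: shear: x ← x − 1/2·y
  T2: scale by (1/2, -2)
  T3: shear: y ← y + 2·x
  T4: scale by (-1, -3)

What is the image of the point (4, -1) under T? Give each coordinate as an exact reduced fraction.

T(p) = (-9/4, -39/2)

T1 shear: x ← x − 1/2·y: (4, -1) → (9/2, -1)
T2 scale by (1/2, -2): (9/2, -1) → (9/4, 2)
T3 shear: y ← y + 2·x: (9/4, 2) → (9/4, 13/2)
T4 scale by (-1, -3): (9/4, 13/2) → (-9/4, -39/2)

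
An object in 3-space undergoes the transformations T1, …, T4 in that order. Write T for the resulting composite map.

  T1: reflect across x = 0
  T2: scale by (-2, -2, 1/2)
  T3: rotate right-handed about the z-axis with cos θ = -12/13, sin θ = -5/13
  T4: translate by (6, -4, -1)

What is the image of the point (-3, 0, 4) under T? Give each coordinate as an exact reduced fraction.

T1 reflect across x = 0: (-3, 0, 4) → (3, 0, 4)
T2 scale by (-2, -2, 1/2): (3, 0, 4) → (-6, 0, 2)
T3 rotate right-handed about the z-axis with cos θ = -12/13, sin θ = -5/13: (-6, 0, 2) → (72/13, 30/13, 2)
T4 translate by (6, -4, -1): (72/13, 30/13, 2) → (150/13, -22/13, 1)

T(p) = (150/13, -22/13, 1)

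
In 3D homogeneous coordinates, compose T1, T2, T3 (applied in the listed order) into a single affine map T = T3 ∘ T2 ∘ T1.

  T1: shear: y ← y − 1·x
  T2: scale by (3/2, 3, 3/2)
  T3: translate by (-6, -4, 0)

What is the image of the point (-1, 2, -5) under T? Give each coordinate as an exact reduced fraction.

T(p) = (-15/2, 5, -15/2)

T1 shear: y ← y − 1·x: (-1, 2, -5) → (-1, 3, -5)
T2 scale by (3/2, 3, 3/2): (-1, 3, -5) → (-3/2, 9, -15/2)
T3 translate by (-6, -4, 0): (-3/2, 9, -15/2) → (-15/2, 5, -15/2)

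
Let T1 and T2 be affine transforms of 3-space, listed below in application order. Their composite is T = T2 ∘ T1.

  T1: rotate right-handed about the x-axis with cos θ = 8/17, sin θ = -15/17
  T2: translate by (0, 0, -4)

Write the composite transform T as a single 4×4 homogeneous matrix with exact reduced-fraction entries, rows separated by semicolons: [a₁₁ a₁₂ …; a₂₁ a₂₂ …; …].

T = [1 0 0 0; 0 8/17 15/17 0; 0 -15/17 8/17 -4; 0 0 0 1]

T1 = [1 0 0 0; 0 8/17 15/17 0; 0 -15/17 8/17 0; 0 0 0 1]
T2·T1 = [1 0 0 0; 0 8/17 15/17 0; 0 -15/17 8/17 -4; 0 0 0 1]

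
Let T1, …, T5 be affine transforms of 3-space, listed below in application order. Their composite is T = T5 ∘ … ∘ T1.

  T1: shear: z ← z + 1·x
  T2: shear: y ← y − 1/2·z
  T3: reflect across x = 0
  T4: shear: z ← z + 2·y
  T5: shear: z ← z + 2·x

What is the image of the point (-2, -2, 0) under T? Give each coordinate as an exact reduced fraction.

T1 shear: z ← z + 1·x: (-2, -2, 0) → (-2, -2, -2)
T2 shear: y ← y − 1/2·z: (-2, -2, -2) → (-2, -1, -2)
T3 reflect across x = 0: (-2, -1, -2) → (2, -1, -2)
T4 shear: z ← z + 2·y: (2, -1, -2) → (2, -1, -4)
T5 shear: z ← z + 2·x: (2, -1, -4) → (2, -1, 0)

T(p) = (2, -1, 0)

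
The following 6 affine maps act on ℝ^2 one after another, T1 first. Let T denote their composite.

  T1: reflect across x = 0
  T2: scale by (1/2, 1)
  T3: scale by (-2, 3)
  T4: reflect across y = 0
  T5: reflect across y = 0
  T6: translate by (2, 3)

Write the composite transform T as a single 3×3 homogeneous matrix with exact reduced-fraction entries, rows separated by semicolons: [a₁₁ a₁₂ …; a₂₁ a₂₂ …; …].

T = [1 0 2; 0 3 3; 0 0 1]

T1 = [-1 0 0; 0 1 0; 0 0 1]
T2·T1 = [-1/2 0 0; 0 1 0; 0 0 1]
T3·…·T1 = [1 0 0; 0 3 0; 0 0 1]
T4·…·T1 = [1 0 0; 0 -3 0; 0 0 1]
T5·…·T1 = [1 0 0; 0 3 0; 0 0 1]
T6·…·T1 = [1 0 2; 0 3 3; 0 0 1]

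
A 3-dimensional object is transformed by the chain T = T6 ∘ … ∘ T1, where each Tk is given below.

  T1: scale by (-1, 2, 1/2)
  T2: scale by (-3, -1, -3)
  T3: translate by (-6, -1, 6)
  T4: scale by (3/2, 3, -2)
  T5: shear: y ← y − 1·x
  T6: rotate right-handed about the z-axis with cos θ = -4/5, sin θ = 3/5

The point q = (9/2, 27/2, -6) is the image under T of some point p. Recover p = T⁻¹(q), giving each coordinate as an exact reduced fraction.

p = (3, 1, 2)

T1 = [-1 0 0 0; 0 2 0 0; 0 0 1/2 0; 0 0 0 1]
T2·T1 = [3 0 0 0; 0 -2 0 0; 0 0 -3/2 0; 0 0 0 1]
T3·…·T1 = [3 0 0 -6; 0 -2 0 -1; 0 0 -3/2 6; 0 0 0 1]
T4·…·T1 = [9/2 0 0 -9; 0 -6 0 -3; 0 0 3 -12; 0 0 0 1]
T5·…·T1 = [9/2 0 0 -9; -9/2 -6 0 6; 0 0 3 -12; 0 0 0 1]
T6·…·T1 = [-9/10 18/5 0 18/5; 63/10 24/5 0 -51/5; 0 0 3 -12; 0 0 0 1]
det M = -81; M⁻¹ = [-8/45 2/15 0 2; 7/30 1/30 0 -1/2; 0 0 1/3 4; 0 0 0 1]
M⁻¹ · (9/2, 27/2, -6)ᵀ = (3, 1, 2)ᵀ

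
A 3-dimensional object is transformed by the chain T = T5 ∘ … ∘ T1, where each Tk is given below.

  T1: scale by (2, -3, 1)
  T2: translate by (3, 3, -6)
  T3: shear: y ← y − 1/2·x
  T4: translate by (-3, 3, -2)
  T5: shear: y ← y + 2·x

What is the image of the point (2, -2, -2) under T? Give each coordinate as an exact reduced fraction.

T(p) = (4, 33/2, -10)

T1 scale by (2, -3, 1): (2, -2, -2) → (4, 6, -2)
T2 translate by (3, 3, -6): (4, 6, -2) → (7, 9, -8)
T3 shear: y ← y − 1/2·x: (7, 9, -8) → (7, 11/2, -8)
T4 translate by (-3, 3, -2): (7, 11/2, -8) → (4, 17/2, -10)
T5 shear: y ← y + 2·x: (4, 17/2, -10) → (4, 33/2, -10)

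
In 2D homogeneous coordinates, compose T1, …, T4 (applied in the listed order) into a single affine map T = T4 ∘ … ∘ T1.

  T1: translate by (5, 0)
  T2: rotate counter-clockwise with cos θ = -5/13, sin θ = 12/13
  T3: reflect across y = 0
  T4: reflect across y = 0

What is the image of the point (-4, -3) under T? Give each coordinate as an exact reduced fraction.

T(p) = (31/13, 27/13)

T1 translate by (5, 0): (-4, -3) → (1, -3)
T2 rotate counter-clockwise with cos θ = -5/13, sin θ = 12/13: (1, -3) → (31/13, 27/13)
T3 reflect across y = 0: (31/13, 27/13) → (31/13, -27/13)
T4 reflect across y = 0: (31/13, -27/13) → (31/13, 27/13)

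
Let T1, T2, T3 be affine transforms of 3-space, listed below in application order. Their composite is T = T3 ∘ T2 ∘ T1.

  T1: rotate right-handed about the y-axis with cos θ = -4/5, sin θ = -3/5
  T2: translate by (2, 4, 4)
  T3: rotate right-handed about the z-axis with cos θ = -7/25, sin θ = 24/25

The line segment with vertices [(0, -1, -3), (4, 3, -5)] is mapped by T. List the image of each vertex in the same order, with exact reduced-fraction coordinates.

image vertices: (-493/125, 351/125, 32/5), (-903/125, -29/125, 52/5)

T1 rotate right-handed about the y-axis with cos θ = -4/5, sin θ = -3/5: (0, -1, -3) → (9/5, -1, 12/5); (4, 3, -5) → (-1/5, 3, 32/5)
T2 translate by (2, 4, 4): (9/5, -1, 12/5) → (19/5, 3, 32/5); (-1/5, 3, 32/5) → (9/5, 7, 52/5)
T3 rotate right-handed about the z-axis with cos θ = -7/25, sin θ = 24/25: (19/5, 3, 32/5) → (-493/125, 351/125, 32/5); (9/5, 7, 52/5) → (-903/125, -29/125, 52/5)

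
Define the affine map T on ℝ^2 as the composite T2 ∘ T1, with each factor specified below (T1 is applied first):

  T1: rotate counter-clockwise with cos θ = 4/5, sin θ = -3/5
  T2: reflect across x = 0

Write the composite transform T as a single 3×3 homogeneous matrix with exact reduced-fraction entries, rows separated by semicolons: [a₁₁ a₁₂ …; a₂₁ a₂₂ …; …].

T1 = [4/5 3/5 0; -3/5 4/5 0; 0 0 1]
T2·T1 = [-4/5 -3/5 0; -3/5 4/5 0; 0 0 1]

T = [-4/5 -3/5 0; -3/5 4/5 0; 0 0 1]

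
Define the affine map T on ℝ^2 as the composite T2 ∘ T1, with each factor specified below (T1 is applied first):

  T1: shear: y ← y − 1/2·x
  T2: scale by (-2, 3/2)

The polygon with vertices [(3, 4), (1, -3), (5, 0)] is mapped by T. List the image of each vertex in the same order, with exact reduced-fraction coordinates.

T1 shear: y ← y − 1/2·x: (3, 4) → (3, 5/2); (1, -3) → (1, -7/2); (5, 0) → (5, -5/2)
T2 scale by (-2, 3/2): (3, 5/2) → (-6, 15/4); (1, -7/2) → (-2, -21/4); (5, -5/2) → (-10, -15/4)

image vertices: (-6, 15/4), (-2, -21/4), (-10, -15/4)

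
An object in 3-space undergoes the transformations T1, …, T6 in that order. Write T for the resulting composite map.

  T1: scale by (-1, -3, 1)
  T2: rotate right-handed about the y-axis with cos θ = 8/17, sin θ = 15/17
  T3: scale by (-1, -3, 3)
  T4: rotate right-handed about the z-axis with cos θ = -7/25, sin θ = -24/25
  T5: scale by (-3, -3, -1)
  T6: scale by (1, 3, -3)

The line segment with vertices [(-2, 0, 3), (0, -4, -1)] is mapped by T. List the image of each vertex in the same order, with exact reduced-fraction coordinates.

image vertices: (-1281/425, -13176/425, -54/17), (44379/425, -35316/425, -72/17)

T1 scale by (-1, -3, 1): (-2, 0, 3) → (2, 0, 3); (0, -4, -1) → (0, 12, -1)
T2 rotate right-handed about the y-axis with cos θ = 8/17, sin θ = 15/17: (2, 0, 3) → (61/17, 0, -6/17); (0, 12, -1) → (-15/17, 12, -8/17)
T3 scale by (-1, -3, 3): (61/17, 0, -6/17) → (-61/17, 0, -18/17); (-15/17, 12, -8/17) → (15/17, -36, -24/17)
T4 rotate right-handed about the z-axis with cos θ = -7/25, sin θ = -24/25: (-61/17, 0, -18/17) → (427/425, 1464/425, -18/17); (15/17, -36, -24/17) → (-14793/425, 3924/425, -24/17)
T5 scale by (-3, -3, -1): (427/425, 1464/425, -18/17) → (-1281/425, -4392/425, 18/17); (-14793/425, 3924/425, -24/17) → (44379/425, -11772/425, 24/17)
T6 scale by (1, 3, -3): (-1281/425, -4392/425, 18/17) → (-1281/425, -13176/425, -54/17); (44379/425, -11772/425, 24/17) → (44379/425, -35316/425, -72/17)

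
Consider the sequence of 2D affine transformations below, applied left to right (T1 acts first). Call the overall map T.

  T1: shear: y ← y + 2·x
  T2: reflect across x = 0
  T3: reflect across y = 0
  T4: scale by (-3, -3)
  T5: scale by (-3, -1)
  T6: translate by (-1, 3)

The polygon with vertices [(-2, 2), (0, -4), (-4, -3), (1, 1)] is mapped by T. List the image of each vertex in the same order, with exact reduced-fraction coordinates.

T1 shear: y ← y + 2·x: (-2, 2) → (-2, -2); (0, -4) → (0, -4); (-4, -3) → (-4, -11); (1, 1) → (1, 3)
T2 reflect across x = 0: (-2, -2) → (2, -2); (0, -4) → (0, -4); (-4, -11) → (4, -11); (1, 3) → (-1, 3)
T3 reflect across y = 0: (2, -2) → (2, 2); (0, -4) → (0, 4); (4, -11) → (4, 11); (-1, 3) → (-1, -3)
T4 scale by (-3, -3): (2, 2) → (-6, -6); (0, 4) → (0, -12); (4, 11) → (-12, -33); (-1, -3) → (3, 9)
T5 scale by (-3, -1): (-6, -6) → (18, 6); (0, -12) → (0, 12); (-12, -33) → (36, 33); (3, 9) → (-9, -9)
T6 translate by (-1, 3): (18, 6) → (17, 9); (0, 12) → (-1, 15); (36, 33) → (35, 36); (-9, -9) → (-10, -6)

image vertices: (17, 9), (-1, 15), (35, 36), (-10, -6)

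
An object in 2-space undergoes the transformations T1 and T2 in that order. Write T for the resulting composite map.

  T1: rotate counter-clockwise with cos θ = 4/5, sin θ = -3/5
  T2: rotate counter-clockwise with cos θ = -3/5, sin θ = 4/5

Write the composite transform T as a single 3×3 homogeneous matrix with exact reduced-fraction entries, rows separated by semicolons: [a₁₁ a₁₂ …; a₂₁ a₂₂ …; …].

T1 = [4/5 3/5 0; -3/5 4/5 0; 0 0 1]
T2·T1 = [0 -1 0; 1 0 0; 0 0 1]

T = [0 -1 0; 1 0 0; 0 0 1]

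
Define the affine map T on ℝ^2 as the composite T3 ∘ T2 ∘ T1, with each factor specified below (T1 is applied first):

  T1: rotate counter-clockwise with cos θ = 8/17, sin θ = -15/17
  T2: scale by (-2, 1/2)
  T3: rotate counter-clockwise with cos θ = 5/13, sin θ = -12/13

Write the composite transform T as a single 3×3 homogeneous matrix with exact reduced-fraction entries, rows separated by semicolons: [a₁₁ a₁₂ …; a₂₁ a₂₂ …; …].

T1 = [8/17 15/17 0; -15/17 8/17 0; 0 0 1]
T2·T1 = [-16/17 -30/17 0; -15/34 4/17 0; 0 0 1]
T3·…·T1 = [-10/13 -6/13 0; 309/442 380/221 0; 0 0 1]

T = [-10/13 -6/13 0; 309/442 380/221 0; 0 0 1]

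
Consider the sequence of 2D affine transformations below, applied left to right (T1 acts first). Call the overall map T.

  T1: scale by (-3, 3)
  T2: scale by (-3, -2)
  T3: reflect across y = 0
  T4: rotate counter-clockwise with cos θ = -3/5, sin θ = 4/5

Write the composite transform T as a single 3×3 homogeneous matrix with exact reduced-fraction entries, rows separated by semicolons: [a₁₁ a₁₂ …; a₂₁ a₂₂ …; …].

T = [-27/5 -24/5 0; 36/5 -18/5 0; 0 0 1]

T1 = [-3 0 0; 0 3 0; 0 0 1]
T2·T1 = [9 0 0; 0 -6 0; 0 0 1]
T3·…·T1 = [9 0 0; 0 6 0; 0 0 1]
T4·…·T1 = [-27/5 -24/5 0; 36/5 -18/5 0; 0 0 1]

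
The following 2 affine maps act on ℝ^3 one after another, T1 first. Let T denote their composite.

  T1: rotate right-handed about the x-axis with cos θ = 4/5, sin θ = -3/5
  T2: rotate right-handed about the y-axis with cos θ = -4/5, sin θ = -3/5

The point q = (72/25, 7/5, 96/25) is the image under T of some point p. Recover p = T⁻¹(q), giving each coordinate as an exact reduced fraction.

p = (0, 4, -3)

T1 = [1 0 0 0; 0 4/5 3/5 0; 0 -3/5 4/5 0; 0 0 0 1]
T2·T1 = [-4/5 9/25 -12/25 0; 0 4/5 3/5 0; 3/5 12/25 -16/25 0; 0 0 0 1]
det M = 1; M⁻¹ = [-4/5 0 3/5 0; 9/25 4/5 12/25 0; -12/25 3/5 -16/25 0; 0 0 0 1]
M⁻¹ · (72/25, 7/5, 96/25)ᵀ = (0, 4, -3)ᵀ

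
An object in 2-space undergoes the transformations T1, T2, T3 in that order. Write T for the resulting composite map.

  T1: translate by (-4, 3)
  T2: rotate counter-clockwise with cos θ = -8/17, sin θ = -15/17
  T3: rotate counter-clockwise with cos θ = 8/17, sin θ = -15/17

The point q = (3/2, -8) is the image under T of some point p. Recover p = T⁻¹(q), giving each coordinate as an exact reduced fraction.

T1 = [1 0 -4; 0 1 3; 0 0 1]
T2·T1 = [-8/17 15/17 77/17; -15/17 -8/17 36/17; 0 0 1]
T3·…·T1 = [-1 0 4; 0 -1 -3; 0 0 1]
det M = 1; M⁻¹ = [-1 0 4; 0 -1 -3; 0 0 1]
M⁻¹ · (3/2, -8)ᵀ = (5/2, 5)ᵀ

p = (5/2, 5)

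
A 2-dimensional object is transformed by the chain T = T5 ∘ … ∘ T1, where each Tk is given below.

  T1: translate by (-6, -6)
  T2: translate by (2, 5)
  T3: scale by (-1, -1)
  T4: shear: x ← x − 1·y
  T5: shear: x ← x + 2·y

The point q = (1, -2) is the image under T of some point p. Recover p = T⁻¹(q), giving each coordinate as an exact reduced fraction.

T1 = [1 0 -6; 0 1 -6; 0 0 1]
T2·T1 = [1 0 -4; 0 1 -1; 0 0 1]
T3·…·T1 = [-1 0 4; 0 -1 1; 0 0 1]
T4·…·T1 = [-1 1 3; 0 -1 1; 0 0 1]
T5·…·T1 = [-1 -1 5; 0 -1 1; 0 0 1]
det M = 1; M⁻¹ = [-1 1 4; 0 -1 1; 0 0 1]
M⁻¹ · (1, -2)ᵀ = (1, 3)ᵀ

p = (1, 3)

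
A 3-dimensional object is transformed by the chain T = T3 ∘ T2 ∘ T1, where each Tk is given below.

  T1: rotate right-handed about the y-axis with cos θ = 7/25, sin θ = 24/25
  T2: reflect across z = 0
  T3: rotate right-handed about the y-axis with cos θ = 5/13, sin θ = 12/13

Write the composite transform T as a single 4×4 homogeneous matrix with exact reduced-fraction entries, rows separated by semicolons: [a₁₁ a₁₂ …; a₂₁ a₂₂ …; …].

T1 = [7/25 0 24/25 0; 0 1 0 0; -24/25 0 7/25 0; 0 0 0 1]
T2·T1 = [7/25 0 24/25 0; 0 1 0 0; 24/25 0 -7/25 0; 0 0 0 1]
T3·…·T1 = [323/325 0 36/325 0; 0 1 0 0; 36/325 0 -323/325 0; 0 0 0 1]

T = [323/325 0 36/325 0; 0 1 0 0; 36/325 0 -323/325 0; 0 0 0 1]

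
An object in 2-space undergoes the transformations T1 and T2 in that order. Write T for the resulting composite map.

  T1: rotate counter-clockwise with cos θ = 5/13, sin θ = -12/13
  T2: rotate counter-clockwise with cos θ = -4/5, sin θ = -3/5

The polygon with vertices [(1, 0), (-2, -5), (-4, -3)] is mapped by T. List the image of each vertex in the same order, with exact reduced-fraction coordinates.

image vertices: (-56/65, 33/65), (277/65, 214/65), (323/65, 36/65)

T1 rotate counter-clockwise with cos θ = 5/13, sin θ = -12/13: (1, 0) → (5/13, -12/13); (-2, -5) → (-70/13, -1/13); (-4, -3) → (-56/13, 33/13)
T2 rotate counter-clockwise with cos θ = -4/5, sin θ = -3/5: (5/13, -12/13) → (-56/65, 33/65); (-70/13, -1/13) → (277/65, 214/65); (-56/13, 33/13) → (323/65, 36/65)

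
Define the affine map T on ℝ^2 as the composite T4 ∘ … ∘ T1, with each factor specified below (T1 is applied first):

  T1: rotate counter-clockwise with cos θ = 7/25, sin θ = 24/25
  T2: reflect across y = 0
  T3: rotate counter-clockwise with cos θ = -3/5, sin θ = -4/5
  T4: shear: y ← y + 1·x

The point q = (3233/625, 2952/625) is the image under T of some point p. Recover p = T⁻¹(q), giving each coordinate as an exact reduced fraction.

T1 = [7/25 -24/25 0; 24/25 7/25 0; 0 0 1]
T2·T1 = [7/25 -24/25 0; -24/25 -7/25 0; 0 0 1]
T3·…·T1 = [-117/125 44/125 0; 44/125 117/125 0; 0 0 1]
T4·…·T1 = [-117/125 44/125 0; -73/125 161/125 0; 0 0 1]
det M = -1; M⁻¹ = [-161/125 44/125 0; -73/125 117/125 0; 0 0 1]
M⁻¹ · (3233/625, 2952/625)ᵀ = (-5, 7/5)ᵀ

p = (-5, 7/5)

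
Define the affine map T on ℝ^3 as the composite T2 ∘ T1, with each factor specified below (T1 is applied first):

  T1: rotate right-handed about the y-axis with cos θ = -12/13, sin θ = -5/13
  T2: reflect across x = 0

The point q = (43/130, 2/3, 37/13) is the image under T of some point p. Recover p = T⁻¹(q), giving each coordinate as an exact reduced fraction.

p = (7/5, 2/3, -5/2)

T1 = [-12/13 0 -5/13 0; 0 1 0 0; 5/13 0 -12/13 0; 0 0 0 1]
T2·T1 = [12/13 0 5/13 0; 0 1 0 0; 5/13 0 -12/13 0; 0 0 0 1]
det M = -1; M⁻¹ = [12/13 0 5/13 0; 0 1 0 0; 5/13 0 -12/13 0; 0 0 0 1]
M⁻¹ · (43/130, 2/3, 37/13)ᵀ = (7/5, 2/3, -5/2)ᵀ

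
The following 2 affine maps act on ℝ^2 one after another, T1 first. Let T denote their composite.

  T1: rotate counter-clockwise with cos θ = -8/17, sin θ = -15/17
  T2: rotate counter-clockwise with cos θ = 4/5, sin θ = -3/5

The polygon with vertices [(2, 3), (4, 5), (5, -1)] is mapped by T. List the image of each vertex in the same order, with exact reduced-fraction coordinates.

image vertices: (-46/85, -303/85), (-128/85, -529/85), (-421/85, -103/85)

T1 rotate counter-clockwise with cos θ = -8/17, sin θ = -15/17: (2, 3) → (29/17, -54/17); (4, 5) → (43/17, -100/17); (5, -1) → (-55/17, -67/17)
T2 rotate counter-clockwise with cos θ = 4/5, sin θ = -3/5: (29/17, -54/17) → (-46/85, -303/85); (43/17, -100/17) → (-128/85, -529/85); (-55/17, -67/17) → (-421/85, -103/85)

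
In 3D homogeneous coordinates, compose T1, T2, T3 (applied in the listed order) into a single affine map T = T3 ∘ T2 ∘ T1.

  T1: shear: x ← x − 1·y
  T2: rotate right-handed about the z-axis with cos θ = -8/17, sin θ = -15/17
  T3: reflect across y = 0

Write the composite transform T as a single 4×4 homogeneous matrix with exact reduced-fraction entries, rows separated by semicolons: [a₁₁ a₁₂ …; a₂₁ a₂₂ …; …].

T = [-8/17 23/17 0 0; 15/17 -7/17 0 0; 0 0 1 0; 0 0 0 1]

T1 = [1 -1 0 0; 0 1 0 0; 0 0 1 0; 0 0 0 1]
T2·T1 = [-8/17 23/17 0 0; -15/17 7/17 0 0; 0 0 1 0; 0 0 0 1]
T3·…·T1 = [-8/17 23/17 0 0; 15/17 -7/17 0 0; 0 0 1 0; 0 0 0 1]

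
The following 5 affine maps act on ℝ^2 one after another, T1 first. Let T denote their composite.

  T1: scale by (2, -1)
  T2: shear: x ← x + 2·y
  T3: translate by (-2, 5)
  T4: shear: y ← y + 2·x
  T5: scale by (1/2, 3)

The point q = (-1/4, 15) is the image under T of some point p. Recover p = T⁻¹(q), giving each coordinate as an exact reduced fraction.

p = (-1/4, -1)

T1 = [2 0 0; 0 -1 0; 0 0 1]
T2·T1 = [2 -2 0; 0 -1 0; 0 0 1]
T3·…·T1 = [2 -2 -2; 0 -1 5; 0 0 1]
T4·…·T1 = [2 -2 -2; 4 -5 1; 0 0 1]
T5·…·T1 = [1 -1 -1; 12 -15 3; 0 0 1]
det M = -3; M⁻¹ = [5 -1/3 6; 4 -1/3 5; 0 0 1]
M⁻¹ · (-1/4, 15)ᵀ = (-1/4, -1)ᵀ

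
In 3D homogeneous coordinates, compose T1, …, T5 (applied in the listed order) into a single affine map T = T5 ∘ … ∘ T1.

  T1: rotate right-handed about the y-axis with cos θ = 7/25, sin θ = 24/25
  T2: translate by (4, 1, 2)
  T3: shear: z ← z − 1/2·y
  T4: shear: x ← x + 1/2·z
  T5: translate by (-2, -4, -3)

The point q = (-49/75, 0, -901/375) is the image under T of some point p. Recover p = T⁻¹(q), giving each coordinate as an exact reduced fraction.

T1 = [7/25 0 24/25 0; 0 1 0 0; -24/25 0 7/25 0; 0 0 0 1]
T2·T1 = [7/25 0 24/25 4; 0 1 0 1; -24/25 0 7/25 2; 0 0 0 1]
T3·…·T1 = [7/25 0 24/25 4; 0 1 0 1; -24/25 -1/2 7/25 3/2; 0 0 0 1]
T4·…·T1 = [-1/5 -1/4 11/10 19/4; 0 1 0 1; -24/25 -1/2 7/25 3/2; 0 0 0 1]
T5·…·T1 = [-1/5 -1/4 11/10 11/4; 0 1 0 -3; -24/25 -1/2 7/25 -3/2; 0 0 0 1]
det M = 1; M⁻¹ = [7/25 -12/25 -11/10 -193/50; 0 1 0 3; 24/25 7/50 -1/5 -63/25; 0 0 0 1]
M⁻¹ · (-49/75, 0, -901/375)ᵀ = (-7/5, 3, -8/3)ᵀ

p = (-7/5, 3, -8/3)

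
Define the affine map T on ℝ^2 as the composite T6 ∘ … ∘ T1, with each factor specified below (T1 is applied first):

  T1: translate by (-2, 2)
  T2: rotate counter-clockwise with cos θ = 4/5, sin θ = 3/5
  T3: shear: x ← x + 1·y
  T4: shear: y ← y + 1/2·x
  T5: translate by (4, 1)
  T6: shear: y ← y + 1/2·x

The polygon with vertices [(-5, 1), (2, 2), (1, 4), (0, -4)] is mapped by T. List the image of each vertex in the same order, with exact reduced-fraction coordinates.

image vertices: (-26/5, -8), (24/5, 7), (19/5, 7), (4/5, -3)

T1 translate by (-2, 2): (-5, 1) → (-7, 3); (2, 2) → (0, 4); (1, 4) → (-1, 6); (0, -4) → (-2, -2)
T2 rotate counter-clockwise with cos θ = 4/5, sin θ = 3/5: (-7, 3) → (-37/5, -9/5); (0, 4) → (-12/5, 16/5); (-1, 6) → (-22/5, 21/5); (-2, -2) → (-2/5, -14/5)
T3 shear: x ← x + 1·y: (-37/5, -9/5) → (-46/5, -9/5); (-12/5, 16/5) → (4/5, 16/5); (-22/5, 21/5) → (-1/5, 21/5); (-2/5, -14/5) → (-16/5, -14/5)
T4 shear: y ← y + 1/2·x: (-46/5, -9/5) → (-46/5, -32/5); (4/5, 16/5) → (4/5, 18/5); (-1/5, 21/5) → (-1/5, 41/10); (-16/5, -14/5) → (-16/5, -22/5)
T5 translate by (4, 1): (-46/5, -32/5) → (-26/5, -27/5); (4/5, 18/5) → (24/5, 23/5); (-1/5, 41/10) → (19/5, 51/10); (-16/5, -22/5) → (4/5, -17/5)
T6 shear: y ← y + 1/2·x: (-26/5, -27/5) → (-26/5, -8); (24/5, 23/5) → (24/5, 7); (19/5, 51/10) → (19/5, 7); (4/5, -17/5) → (4/5, -3)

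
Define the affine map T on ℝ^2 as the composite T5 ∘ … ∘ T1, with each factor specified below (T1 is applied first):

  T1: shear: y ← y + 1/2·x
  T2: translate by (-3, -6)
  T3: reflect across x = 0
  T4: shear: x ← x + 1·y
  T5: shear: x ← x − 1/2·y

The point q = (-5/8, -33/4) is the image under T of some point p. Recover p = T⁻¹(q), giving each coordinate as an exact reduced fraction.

T1 = [1 0 0; 1/2 1 0; 0 0 1]
T2·T1 = [1 0 -3; 1/2 1 -6; 0 0 1]
T3·…·T1 = [-1 0 3; 1/2 1 -6; 0 0 1]
T4·…·T1 = [-1/2 1 -3; 1/2 1 -6; 0 0 1]
T5·…·T1 = [-3/4 1/2 0; 1/2 1 -6; 0 0 1]
det M = -1; M⁻¹ = [-1 1/2 3; 1/2 3/4 9/2; 0 0 1]
M⁻¹ · (-5/8, -33/4)ᵀ = (-1/2, -2)ᵀ

p = (-1/2, -2)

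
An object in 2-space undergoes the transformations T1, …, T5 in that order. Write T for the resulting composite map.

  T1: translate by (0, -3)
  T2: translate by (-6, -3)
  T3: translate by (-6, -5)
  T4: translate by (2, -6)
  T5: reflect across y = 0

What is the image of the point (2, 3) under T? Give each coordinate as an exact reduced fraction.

T1 translate by (0, -3): (2, 3) → (2, 0)
T2 translate by (-6, -3): (2, 0) → (-4, -3)
T3 translate by (-6, -5): (-4, -3) → (-10, -8)
T4 translate by (2, -6): (-10, -8) → (-8, -14)
T5 reflect across y = 0: (-8, -14) → (-8, 14)

T(p) = (-8, 14)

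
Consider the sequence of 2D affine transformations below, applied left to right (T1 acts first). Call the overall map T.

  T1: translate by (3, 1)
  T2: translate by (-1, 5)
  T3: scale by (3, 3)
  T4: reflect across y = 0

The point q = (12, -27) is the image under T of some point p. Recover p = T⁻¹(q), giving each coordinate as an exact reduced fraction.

p = (2, 3)

T1 = [1 0 3; 0 1 1; 0 0 1]
T2·T1 = [1 0 2; 0 1 6; 0 0 1]
T3·…·T1 = [3 0 6; 0 3 18; 0 0 1]
T4·…·T1 = [3 0 6; 0 -3 -18; 0 0 1]
det M = -9; M⁻¹ = [1/3 0 -2; 0 -1/3 -6; 0 0 1]
M⁻¹ · (12, -27)ᵀ = (2, 3)ᵀ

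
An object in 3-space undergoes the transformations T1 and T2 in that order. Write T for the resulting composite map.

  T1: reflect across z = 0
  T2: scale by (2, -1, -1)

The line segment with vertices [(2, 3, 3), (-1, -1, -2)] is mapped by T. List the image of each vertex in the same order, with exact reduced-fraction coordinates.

image vertices: (4, -3, 3), (-2, 1, -2)

T1 reflect across z = 0: (2, 3, 3) → (2, 3, -3); (-1, -1, -2) → (-1, -1, 2)
T2 scale by (2, -1, -1): (2, 3, -3) → (4, -3, 3); (-1, -1, 2) → (-2, 1, -2)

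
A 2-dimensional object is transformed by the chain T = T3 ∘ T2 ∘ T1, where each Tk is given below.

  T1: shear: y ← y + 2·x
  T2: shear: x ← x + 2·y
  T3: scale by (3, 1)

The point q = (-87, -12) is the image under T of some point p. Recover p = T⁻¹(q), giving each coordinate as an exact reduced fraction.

T1 = [1 0 0; 2 1 0; 0 0 1]
T2·T1 = [5 2 0; 2 1 0; 0 0 1]
T3·…·T1 = [15 6 0; 2 1 0; 0 0 1]
det M = 3; M⁻¹ = [1/3 -2 0; -2/3 5 0; 0 0 1]
M⁻¹ · (-87, -12)ᵀ = (-5, -2)ᵀ

p = (-5, -2)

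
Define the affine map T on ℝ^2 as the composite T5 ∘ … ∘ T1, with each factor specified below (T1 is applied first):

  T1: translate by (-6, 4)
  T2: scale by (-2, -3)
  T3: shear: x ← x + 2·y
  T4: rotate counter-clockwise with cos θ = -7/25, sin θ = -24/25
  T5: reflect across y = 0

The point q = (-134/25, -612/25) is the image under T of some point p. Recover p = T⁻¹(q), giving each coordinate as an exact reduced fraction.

p = (5, 0)

T1 = [1 0 -6; 0 1 4; 0 0 1]
T2·T1 = [-2 0 12; 0 -3 -12; 0 0 1]
T3·…·T1 = [-2 -6 -12; 0 -3 -12; 0 0 1]
T4·…·T1 = [14/25 -6/5 -204/25; 48/25 33/5 372/25; 0 0 1]
T5·…·T1 = [14/25 -6/5 -204/25; -48/25 -33/5 -372/25; 0 0 1]
det M = -6; M⁻¹ = [11/10 -1/5 6; -8/25 -7/75 -4; 0 0 1]
M⁻¹ · (-134/25, -612/25)ᵀ = (5, 0)ᵀ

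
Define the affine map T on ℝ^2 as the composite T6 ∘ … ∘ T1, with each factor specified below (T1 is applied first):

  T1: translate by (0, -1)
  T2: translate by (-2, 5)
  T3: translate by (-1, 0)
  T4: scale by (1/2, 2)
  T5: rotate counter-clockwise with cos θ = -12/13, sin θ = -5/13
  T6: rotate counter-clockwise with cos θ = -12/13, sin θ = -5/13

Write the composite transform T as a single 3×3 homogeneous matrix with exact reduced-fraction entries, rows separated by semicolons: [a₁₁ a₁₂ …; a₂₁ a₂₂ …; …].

T1 = [1 0 0; 0 1 -1; 0 0 1]
T2·T1 = [1 0 -2; 0 1 4; 0 0 1]
T3·…·T1 = [1 0 -3; 0 1 4; 0 0 1]
T4·…·T1 = [1/2 0 -3/2; 0 2 8; 0 0 1]
T5·…·T1 = [-6/13 10/13 58/13; -5/26 -24/13 -177/26; 0 0 1]
T6·…·T1 = [119/338 -240/169 -2277/338; 60/169 238/169 772/169; 0 0 1]

T = [119/338 -240/169 -2277/338; 60/169 238/169 772/169; 0 0 1]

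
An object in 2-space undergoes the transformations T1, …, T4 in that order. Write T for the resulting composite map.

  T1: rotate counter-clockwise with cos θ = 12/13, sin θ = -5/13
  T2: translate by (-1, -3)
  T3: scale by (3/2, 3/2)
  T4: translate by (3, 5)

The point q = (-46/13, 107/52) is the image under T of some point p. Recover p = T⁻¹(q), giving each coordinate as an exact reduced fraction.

T1 = [12/13 5/13 0; -5/13 12/13 0; 0 0 1]
T2·T1 = [12/13 5/13 -1; -5/13 12/13 -3; 0 0 1]
T3·…·T1 = [18/13 15/26 -3/2; -15/26 18/13 -9/2; 0 0 1]
T4·…·T1 = [18/13 15/26 3/2; -15/26 18/13 1/2; 0 0 1]
det M = 9/4; M⁻¹ = [8/13 -10/39 -31/39; 10/39 8/13 -9/13; 0 0 1]
M⁻¹ · (-46/13, 107/52)ᵀ = (-7/2, -1/3)ᵀ

p = (-7/2, -1/3)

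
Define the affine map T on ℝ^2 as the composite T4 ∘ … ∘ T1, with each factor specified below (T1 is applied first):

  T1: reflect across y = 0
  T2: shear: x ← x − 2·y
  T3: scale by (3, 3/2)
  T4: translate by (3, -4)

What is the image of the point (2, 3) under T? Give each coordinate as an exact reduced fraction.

T(p) = (27, -17/2)

T1 reflect across y = 0: (2, 3) → (2, -3)
T2 shear: x ← x − 2·y: (2, -3) → (8, -3)
T3 scale by (3, 3/2): (8, -3) → (24, -9/2)
T4 translate by (3, -4): (24, -9/2) → (27, -17/2)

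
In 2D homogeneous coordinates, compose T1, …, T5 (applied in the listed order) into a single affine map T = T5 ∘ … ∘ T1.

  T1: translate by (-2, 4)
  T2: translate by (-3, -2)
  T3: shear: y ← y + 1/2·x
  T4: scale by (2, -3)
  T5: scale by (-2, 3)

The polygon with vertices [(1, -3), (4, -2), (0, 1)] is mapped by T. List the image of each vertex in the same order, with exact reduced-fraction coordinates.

T1 translate by (-2, 4): (1, -3) → (-1, 1); (4, -2) → (2, 2); (0, 1) → (-2, 5)
T2 translate by (-3, -2): (-1, 1) → (-4, -1); (2, 2) → (-1, 0); (-2, 5) → (-5, 3)
T3 shear: y ← y + 1/2·x: (-4, -1) → (-4, -3); (-1, 0) → (-1, -1/2); (-5, 3) → (-5, 1/2)
T4 scale by (2, -3): (-4, -3) → (-8, 9); (-1, -1/2) → (-2, 3/2); (-5, 1/2) → (-10, -3/2)
T5 scale by (-2, 3): (-8, 9) → (16, 27); (-2, 3/2) → (4, 9/2); (-10, -3/2) → (20, -9/2)

image vertices: (16, 27), (4, 9/2), (20, -9/2)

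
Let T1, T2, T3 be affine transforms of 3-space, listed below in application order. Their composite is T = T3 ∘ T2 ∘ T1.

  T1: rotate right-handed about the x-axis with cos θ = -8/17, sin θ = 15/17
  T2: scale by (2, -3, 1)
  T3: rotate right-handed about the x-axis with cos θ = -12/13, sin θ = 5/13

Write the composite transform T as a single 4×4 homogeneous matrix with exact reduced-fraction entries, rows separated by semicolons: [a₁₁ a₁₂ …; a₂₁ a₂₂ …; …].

T1 = [1 0 0 0; 0 -8/17 -15/17 0; 0 15/17 -8/17 0; 0 0 0 1]
T2·T1 = [2 0 0 0; 0 24/17 45/17 0; 0 15/17 -8/17 0; 0 0 0 1]
T3·…·T1 = [2 0 0 0; 0 -363/221 -500/221 0; 0 -60/221 321/221 0; 0 0 0 1]

T = [2 0 0 0; 0 -363/221 -500/221 0; 0 -60/221 321/221 0; 0 0 0 1]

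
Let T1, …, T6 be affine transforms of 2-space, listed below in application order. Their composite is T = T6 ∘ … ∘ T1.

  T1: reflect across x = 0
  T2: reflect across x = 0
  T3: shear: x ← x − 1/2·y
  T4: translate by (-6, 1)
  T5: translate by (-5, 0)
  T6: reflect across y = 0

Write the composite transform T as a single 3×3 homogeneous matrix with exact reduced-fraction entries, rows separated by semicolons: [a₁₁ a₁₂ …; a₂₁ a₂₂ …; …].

T1 = [-1 0 0; 0 1 0; 0 0 1]
T2·T1 = [1 0 0; 0 1 0; 0 0 1]
T3·…·T1 = [1 -1/2 0; 0 1 0; 0 0 1]
T4·…·T1 = [1 -1/2 -6; 0 1 1; 0 0 1]
T5·…·T1 = [1 -1/2 -11; 0 1 1; 0 0 1]
T6·…·T1 = [1 -1/2 -11; 0 -1 -1; 0 0 1]

T = [1 -1/2 -11; 0 -1 -1; 0 0 1]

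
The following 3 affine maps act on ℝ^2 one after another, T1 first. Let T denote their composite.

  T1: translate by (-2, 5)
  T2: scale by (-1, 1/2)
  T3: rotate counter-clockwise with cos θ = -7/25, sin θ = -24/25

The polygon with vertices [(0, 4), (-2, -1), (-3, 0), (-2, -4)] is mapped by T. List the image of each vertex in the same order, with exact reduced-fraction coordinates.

T1 translate by (-2, 5): (0, 4) → (-2, 9); (-2, -1) → (-4, 4); (-3, 0) → (-5, 5); (-2, -4) → (-4, 1)
T2 scale by (-1, 1/2): (-2, 9) → (2, 9/2); (-4, 4) → (4, 2); (-5, 5) → (5, 5/2); (-4, 1) → (4, 1/2)
T3 rotate counter-clockwise with cos θ = -7/25, sin θ = -24/25: (2, 9/2) → (94/25, -159/50); (4, 2) → (4/5, -22/5); (5, 5/2) → (1, -11/2); (4, 1/2) → (-16/25, -199/50)

image vertices: (94/25, -159/50), (4/5, -22/5), (1, -11/2), (-16/25, -199/50)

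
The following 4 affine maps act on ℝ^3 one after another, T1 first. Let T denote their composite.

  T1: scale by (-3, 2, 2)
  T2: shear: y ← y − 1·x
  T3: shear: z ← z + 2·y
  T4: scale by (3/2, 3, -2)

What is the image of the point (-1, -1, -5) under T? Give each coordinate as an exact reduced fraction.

T1 scale by (-3, 2, 2): (-1, -1, -5) → (3, -2, -10)
T2 shear: y ← y − 1·x: (3, -2, -10) → (3, -5, -10)
T3 shear: z ← z + 2·y: (3, -5, -10) → (3, -5, -20)
T4 scale by (3/2, 3, -2): (3, -5, -20) → (9/2, -15, 40)

T(p) = (9/2, -15, 40)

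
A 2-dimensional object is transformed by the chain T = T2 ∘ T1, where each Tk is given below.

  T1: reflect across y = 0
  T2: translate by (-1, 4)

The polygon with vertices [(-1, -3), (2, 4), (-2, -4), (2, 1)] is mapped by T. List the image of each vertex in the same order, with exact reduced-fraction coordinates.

T1 reflect across y = 0: (-1, -3) → (-1, 3); (2, 4) → (2, -4); (-2, -4) → (-2, 4); (2, 1) → (2, -1)
T2 translate by (-1, 4): (-1, 3) → (-2, 7); (2, -4) → (1, 0); (-2, 4) → (-3, 8); (2, -1) → (1, 3)

image vertices: (-2, 7), (1, 0), (-3, 8), (1, 3)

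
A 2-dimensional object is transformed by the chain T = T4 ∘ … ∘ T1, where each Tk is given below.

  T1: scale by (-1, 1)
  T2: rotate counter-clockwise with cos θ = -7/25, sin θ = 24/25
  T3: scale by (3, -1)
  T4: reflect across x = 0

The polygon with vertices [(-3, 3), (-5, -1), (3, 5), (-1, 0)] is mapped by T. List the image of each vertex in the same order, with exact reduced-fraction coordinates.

image vertices: (279/25, -51/25), (33/25, -127/25), (297/25, 107/25), (21/25, -24/25)

T1 scale by (-1, 1): (-3, 3) → (3, 3); (-5, -1) → (5, -1); (3, 5) → (-3, 5); (-1, 0) → (1, 0)
T2 rotate counter-clockwise with cos θ = -7/25, sin θ = 24/25: (3, 3) → (-93/25, 51/25); (5, -1) → (-11/25, 127/25); (-3, 5) → (-99/25, -107/25); (1, 0) → (-7/25, 24/25)
T3 scale by (3, -1): (-93/25, 51/25) → (-279/25, -51/25); (-11/25, 127/25) → (-33/25, -127/25); (-99/25, -107/25) → (-297/25, 107/25); (-7/25, 24/25) → (-21/25, -24/25)
T4 reflect across x = 0: (-279/25, -51/25) → (279/25, -51/25); (-33/25, -127/25) → (33/25, -127/25); (-297/25, 107/25) → (297/25, 107/25); (-21/25, -24/25) → (21/25, -24/25)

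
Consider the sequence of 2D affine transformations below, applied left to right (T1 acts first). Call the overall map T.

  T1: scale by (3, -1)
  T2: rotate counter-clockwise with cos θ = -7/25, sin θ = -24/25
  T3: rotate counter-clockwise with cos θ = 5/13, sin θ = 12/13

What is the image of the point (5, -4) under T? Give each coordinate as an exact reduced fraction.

T1 scale by (3, -1): (5, -4) → (15, 4)
T2 rotate counter-clockwise with cos θ = -7/25, sin θ = -24/25: (15, 4) → (-9/25, -388/25)
T3 rotate counter-clockwise with cos θ = 5/13, sin θ = 12/13: (-9/25, -388/25) → (4611/325, -2048/325)

T(p) = (4611/325, -2048/325)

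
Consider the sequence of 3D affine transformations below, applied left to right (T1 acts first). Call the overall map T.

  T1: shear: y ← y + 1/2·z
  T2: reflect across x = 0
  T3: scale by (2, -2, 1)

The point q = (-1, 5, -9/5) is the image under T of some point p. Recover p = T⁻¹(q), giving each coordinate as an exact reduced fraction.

p = (1/2, -8/5, -9/5)

T1 = [1 0 0 0; 0 1 1/2 0; 0 0 1 0; 0 0 0 1]
T2·T1 = [-1 0 0 0; 0 1 1/2 0; 0 0 1 0; 0 0 0 1]
T3·…·T1 = [-2 0 0 0; 0 -2 -1 0; 0 0 1 0; 0 0 0 1]
det M = 4; M⁻¹ = [-1/2 0 0 0; 0 -1/2 -1/2 0; 0 0 1 0; 0 0 0 1]
M⁻¹ · (-1, 5, -9/5)ᵀ = (1/2, -8/5, -9/5)ᵀ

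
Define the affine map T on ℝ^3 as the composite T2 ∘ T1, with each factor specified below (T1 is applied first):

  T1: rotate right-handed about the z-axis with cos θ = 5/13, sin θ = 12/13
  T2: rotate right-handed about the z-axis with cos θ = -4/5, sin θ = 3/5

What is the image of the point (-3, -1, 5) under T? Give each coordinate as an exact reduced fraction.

T1 rotate right-handed about the z-axis with cos θ = 5/13, sin θ = 12/13: (-3, -1, 5) → (-3/13, -41/13, 5)
T2 rotate right-handed about the z-axis with cos θ = -4/5, sin θ = 3/5: (-3/13, -41/13, 5) → (27/13, 31/13, 5)

T(p) = (27/13, 31/13, 5)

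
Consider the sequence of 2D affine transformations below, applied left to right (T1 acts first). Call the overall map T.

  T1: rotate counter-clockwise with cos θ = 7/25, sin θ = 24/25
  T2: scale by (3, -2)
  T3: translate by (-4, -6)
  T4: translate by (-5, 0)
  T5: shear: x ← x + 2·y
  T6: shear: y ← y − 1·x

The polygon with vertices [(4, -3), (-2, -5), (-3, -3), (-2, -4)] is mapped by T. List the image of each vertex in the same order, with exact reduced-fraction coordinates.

image vertices: (-21, 9), (5, -109/25), (0, 36/25), (1, -23/25)

T1 rotate counter-clockwise with cos θ = 7/25, sin θ = 24/25: (4, -3) → (4, 3); (-2, -5) → (106/25, -83/25); (-3, -3) → (51/25, -93/25); (-2, -4) → (82/25, -76/25)
T2 scale by (3, -2): (4, 3) → (12, -6); (106/25, -83/25) → (318/25, 166/25); (51/25, -93/25) → (153/25, 186/25); (82/25, -76/25) → (246/25, 152/25)
T3 translate by (-4, -6): (12, -6) → (8, -12); (318/25, 166/25) → (218/25, 16/25); (153/25, 186/25) → (53/25, 36/25); (246/25, 152/25) → (146/25, 2/25)
T4 translate by (-5, 0): (8, -12) → (3, -12); (218/25, 16/25) → (93/25, 16/25); (53/25, 36/25) → (-72/25, 36/25); (146/25, 2/25) → (21/25, 2/25)
T5 shear: x ← x + 2·y: (3, -12) → (-21, -12); (93/25, 16/25) → (5, 16/25); (-72/25, 36/25) → (0, 36/25); (21/25, 2/25) → (1, 2/25)
T6 shear: y ← y − 1·x: (-21, -12) → (-21, 9); (5, 16/25) → (5, -109/25); (0, 36/25) → (0, 36/25); (1, 2/25) → (1, -23/25)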